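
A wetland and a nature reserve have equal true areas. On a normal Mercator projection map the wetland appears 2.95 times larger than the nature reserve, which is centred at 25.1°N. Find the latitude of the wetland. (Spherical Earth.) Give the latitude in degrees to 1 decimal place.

58.2°

For equal true areas on Mercator, apparent areas scale as sec²φ, so the ratio is cos²φ₂ / cos²φ₁.
cos²φ₂ / cos²φ₁ = 2.95  ⇒  cos φ₁ = cos 25.1° / √2.95 = 0.9056/1.718 = 0.5272.
φ₁ = arccos(0.5272) ≈ 58.2°.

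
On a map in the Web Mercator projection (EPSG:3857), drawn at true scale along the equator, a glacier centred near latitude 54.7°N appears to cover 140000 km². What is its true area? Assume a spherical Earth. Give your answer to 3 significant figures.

46700 km²

For Mercator, h = k = sec φ (a conformal cylindrical projection has a single point scale, 1/cos φ).
Areal scale = k² = sec²φ = 1/cos²(54.7°) = 1/0.5779² = 2.995.
True area = apparent / (areal scale) = 140000 / 2.995 ≈ 46700 km².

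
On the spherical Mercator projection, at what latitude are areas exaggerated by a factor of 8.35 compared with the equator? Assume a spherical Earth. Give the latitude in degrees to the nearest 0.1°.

Mercator areal scale is sec²φ.
sec²φ = 8.35  ⇒  cos²φ = 0.1198  ⇒  cos φ = 0.3461.
φ = arccos(0.3461) ≈ 69.8°.

69.8°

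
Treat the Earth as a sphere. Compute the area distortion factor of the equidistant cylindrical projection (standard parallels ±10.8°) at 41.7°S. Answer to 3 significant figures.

With standard parallel φ₀ = 10.8°, the equirectangular projection gives x = Rλ cos φ₀, y = Rφ, so h = 1 and k = cos 10.8° / cos φ.
Areal scale = h·k = 1 × cos φ₀ / cos φ; at 41.7°, h = 1.000, k = 1.316, so h·k = 1.316.

1.32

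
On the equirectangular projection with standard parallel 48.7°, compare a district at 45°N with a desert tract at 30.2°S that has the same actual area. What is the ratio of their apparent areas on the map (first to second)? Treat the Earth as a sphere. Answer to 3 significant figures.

In the equirectangular projection with standard parallel φ₀ = 48.7° (x = Rλ cos φ₀, y = Rφ), meridians are true-scale (h = 1) and the parallel scale is k = cos φ₀ / cos φ.
Areal scale at 45°: h·k = 1.000 × 0.9334 = 0.9334.
Areal scale at 30.2°: h·k = 1.000 × 0.7636 = 0.7636.
Ratio = 0.9334/0.7636 ≈ 1.22.

1.22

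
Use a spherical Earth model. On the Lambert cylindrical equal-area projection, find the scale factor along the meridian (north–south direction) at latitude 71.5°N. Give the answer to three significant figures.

0.317

The Lambert cylindrical equal-area projection is the cylindrical equal-area projection with its standard parallel at the equator (φ₀ = 0). For cylindrical equal-area with standard parallel φ₀, h = cos φ / cos φ₀ and k = cos φ₀ / cos φ, so h·k = 1.
h = cos 71.5° / cos 0° = 0.3173/1.000 = 0.3173.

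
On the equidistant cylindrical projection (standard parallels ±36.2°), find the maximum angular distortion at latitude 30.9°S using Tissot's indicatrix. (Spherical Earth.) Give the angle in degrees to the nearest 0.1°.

3.5°

With standard parallel φ₀ = 36.2°, the equirectangular projection gives x = Rλ cos φ₀, y = Rφ, so h = 1 and k = cos 36.2° / cos φ.
At 30.9°: h = 1.000, k = 0.9404; principal scales a = 1.000, b = 0.9404.
sin(ω/2) = (a − b)/(a + b) = 0.05956/1.940 = 0.03069, so ω = 2 arcsin(0.03069) ≈ 3.5°.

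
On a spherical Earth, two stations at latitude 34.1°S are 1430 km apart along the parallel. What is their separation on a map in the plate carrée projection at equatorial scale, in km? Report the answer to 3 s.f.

Plate carrée maps x = Rλ, y = Rφ. The meridian scale is h = 1 and the parallel scale is k = 1/cos φ = sec φ.
Along the parallel, k = sec 34.1° = 1/0.8281 = 1.208.
Map distance = 1430 × 1.208 ≈ 1730 km.

1730 km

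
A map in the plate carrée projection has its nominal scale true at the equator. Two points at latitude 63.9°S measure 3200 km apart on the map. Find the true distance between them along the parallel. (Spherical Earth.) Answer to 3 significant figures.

Plate carrée maps x = Rλ, y = Rφ. The meridian scale is h = 1 and the parallel scale is k = 1/cos φ = sec φ.
Along the parallel at 63.9°, map distances are exaggerated by k = sec 63.9° = 2.273.
True distance = 3200 / 2.273 = 3200 × cos 63.9° ≈ 1410 km.

1410 km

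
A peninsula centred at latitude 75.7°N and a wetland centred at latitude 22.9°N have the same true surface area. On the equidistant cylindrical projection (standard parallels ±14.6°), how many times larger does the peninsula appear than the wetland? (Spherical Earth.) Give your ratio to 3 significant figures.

In the equirectangular projection with standard parallel φ₀ = 14.6° (x = Rλ cos φ₀, y = Rφ), meridians are true-scale (h = 1) and the parallel scale is k = cos φ₀ / cos φ.
Areal scale at 75.7°: h·k = 1.000 × 3.918 = 3.918.
Areal scale at 22.9°: h·k = 1.000 × 1.051 = 1.051.
Ratio = 3.918/1.051 ≈ 3.73.

3.73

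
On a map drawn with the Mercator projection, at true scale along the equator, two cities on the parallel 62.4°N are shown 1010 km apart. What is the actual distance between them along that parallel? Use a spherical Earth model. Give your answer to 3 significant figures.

Mercator is conformal, so the point scale is isotropic: h = k = sec φ = 1/cos φ.
Along the parallel at 62.4°, map distances are exaggerated by k = sec 62.4° = 2.158.
True distance = 1010 / 2.158 = 1010 × cos 62.4° ≈ 468 km.

468 km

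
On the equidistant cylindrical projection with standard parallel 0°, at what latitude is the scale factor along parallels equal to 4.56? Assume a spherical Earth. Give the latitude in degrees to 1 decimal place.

Plate carrée: h = 1, k = sec φ along parallels.
sec φ = 4.56  ⇒  cos φ = 0.2193  ⇒  φ ≈ 77.3°.

77.3°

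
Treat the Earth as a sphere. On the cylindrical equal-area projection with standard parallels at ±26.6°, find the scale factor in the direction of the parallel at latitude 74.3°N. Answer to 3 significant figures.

3.30

A cylindrical equal-area projection with standard parallel φ₀ has meridian scale h = cos φ / cos φ₀ and parallel scale k = cos φ₀ / cos φ (so areas are preserved, h·k = 1).
k = cos 26.6° / cos 74.3° = 0.8942/0.2706 = 3.304.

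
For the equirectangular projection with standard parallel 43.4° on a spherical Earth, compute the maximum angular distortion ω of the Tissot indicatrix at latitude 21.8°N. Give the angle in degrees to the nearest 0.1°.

The equidistant cylindrical projection with φ₀ = 43.4° has h = 1 (meridians true) and k = cos φ₀ / cos φ along parallels.
At 21.8°: h = 1.000, k = 0.7825; principal scales a = 1.000, b = 0.7825.
sin(ω/2) = (a − b)/(a + b) = 0.2175/1.783 = 0.1220, so ω = 2 arcsin(0.1220) ≈ 14.0°.

14.0°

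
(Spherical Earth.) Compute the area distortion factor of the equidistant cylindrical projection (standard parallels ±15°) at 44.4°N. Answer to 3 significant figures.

1.35

The equidistant cylindrical projection with φ₀ = 15° has h = 1 (meridians true) and k = cos φ₀ / cos φ along parallels.
Areal scale = h·k = 1 × cos φ₀ / cos φ; at 44.4°, h = 1.000, k = 1.352, so h·k = 1.352.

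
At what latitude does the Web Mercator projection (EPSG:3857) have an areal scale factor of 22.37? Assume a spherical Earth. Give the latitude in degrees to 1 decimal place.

Mercator areal scale is sec²φ.
sec²φ = 22.37  ⇒  cos²φ = 0.04470  ⇒  cos φ = 0.2114.
φ = arccos(0.2114) ≈ 77.8°.

77.8°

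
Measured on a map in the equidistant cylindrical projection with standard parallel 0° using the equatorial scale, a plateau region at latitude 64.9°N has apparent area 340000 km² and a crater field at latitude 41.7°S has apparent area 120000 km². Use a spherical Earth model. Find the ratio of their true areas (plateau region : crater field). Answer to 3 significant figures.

1.61

On the plate carrée, areal scale = h·k = 1 × sec φ, so true area = apparent × cos φ.
True area of plateau region: 340000 × cos(64.9°) = 340000 × 0.4242 = 144200 km².
True area of crater field: 120000 × cos(41.7°) = 120000 × 0.7466 = 89600 km².
Ratio = 144200 / 89600 ≈ 1.61.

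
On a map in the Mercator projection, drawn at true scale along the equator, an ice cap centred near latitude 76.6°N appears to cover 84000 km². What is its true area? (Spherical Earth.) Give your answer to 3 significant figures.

4510 km²

The Mercator projection is conformal; its linear scale factor is the same in every direction and equals sec φ = 1/cos φ.
Areal scale = k² = sec²φ = 1/cos²(76.6°) = 1/0.2317² = 18.62.
True area = apparent / (areal scale) = 84000 / 18.62 ≈ 4510 km².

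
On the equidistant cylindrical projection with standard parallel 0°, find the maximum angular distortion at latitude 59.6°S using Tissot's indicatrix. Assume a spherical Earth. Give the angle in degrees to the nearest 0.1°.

For the equirectangular projection with φ₀ = 0 (plate carrée), h = 1 along meridians and k = sec φ along parallels.
At 59.6°: h = 1.000, k = 1.976; principal scales a = 1.976, b = 1.000.
sin(ω/2) = (a − b)/(a + b) = 0.9762/2.976 = 0.3280, so ω = 2 arcsin(0.3280) ≈ 38.3°.

38.3°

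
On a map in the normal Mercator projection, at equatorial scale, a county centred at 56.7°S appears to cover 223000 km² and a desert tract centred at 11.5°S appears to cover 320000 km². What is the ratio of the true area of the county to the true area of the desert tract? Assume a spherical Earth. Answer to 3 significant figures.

Mercator's areal exaggeration is sec²φ; hence true area = (apparent area) · cos²φ.
True area of county: 223000 × cos²(56.7°) = 223000 × 0.3014 = 67220 km².
True area of desert tract: 320000 × cos²(11.5°) = 320000 × 0.9603 = 307300 km².
Ratio = 67220 / 307300 ≈ 0.219.

0.219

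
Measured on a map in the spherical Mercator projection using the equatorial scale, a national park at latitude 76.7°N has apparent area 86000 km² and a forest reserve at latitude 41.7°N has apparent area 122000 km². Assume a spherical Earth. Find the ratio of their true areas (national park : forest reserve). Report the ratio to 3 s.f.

0.0669

Mercator's areal exaggeration is sec²φ; hence true area = (apparent area) · cos²φ.
True area of national park: 86000 × cos²(76.7°) = 86000 × 0.05292 = 4551 km².
True area of forest reserve: 122000 × cos²(41.7°) = 122000 × 0.5575 = 68010 km².
Ratio = 4551 / 68010 ≈ 0.0669.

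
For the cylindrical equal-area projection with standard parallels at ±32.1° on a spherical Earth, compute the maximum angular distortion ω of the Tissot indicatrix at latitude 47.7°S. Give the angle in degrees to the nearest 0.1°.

For cylindrical equal-area with standard parallel φ₀, h = cos φ / cos φ₀ and k = cos φ₀ / cos φ, so h·k = 1.
At 47.7°: h = 0.7945, k = 1.259; principal scales a = 1.259, b = 0.7945.
sin(ω/2) = (a − b)/(a + b) = 0.4642/2.053 = 0.2261, so ω = 2 arcsin(0.2261) ≈ 26.1°.

26.1°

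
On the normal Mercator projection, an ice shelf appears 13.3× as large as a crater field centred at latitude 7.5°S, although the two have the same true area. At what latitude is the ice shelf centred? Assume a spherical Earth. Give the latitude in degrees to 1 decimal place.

74.2°

For equal true areas on Mercator, apparent areas scale as sec²φ, so the ratio is cos²φ₂ / cos²φ₁.
cos²φ₂ / cos²φ₁ = 13.3  ⇒  cos φ₁ = cos 7.5° / √13.3 = 0.9914/3.647 = 0.2719.
φ₁ = arccos(0.2719) ≈ 74.2°.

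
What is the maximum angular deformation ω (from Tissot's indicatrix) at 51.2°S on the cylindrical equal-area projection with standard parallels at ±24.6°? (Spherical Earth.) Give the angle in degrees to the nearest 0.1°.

41.7°

Cylindrical equal-area (φ₀ = 24.6°): h = cos φ / cos 24.6° along meridians, k = cos 24.6° / cos φ along parallels; h·k = 1.
At 51.2°: h = 0.6892, k = 1.451; principal scales a = 1.451, b = 0.6892.
sin(ω/2) = (a − b)/(a + b) = 0.7619/2.140 = 0.3560, so ω = 2 arcsin(0.3560) ≈ 41.7°.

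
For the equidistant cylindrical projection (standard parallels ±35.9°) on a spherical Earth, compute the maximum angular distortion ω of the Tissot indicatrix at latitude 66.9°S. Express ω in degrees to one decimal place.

With standard parallel φ₀ = 35.9°, the equirectangular projection gives x = Rλ cos φ₀, y = Rφ, so h = 1 and k = cos 35.9° / cos φ.
At 66.9°: h = 1.000, k = 2.065; principal scales a = 2.065, b = 1.000.
sin(ω/2) = (a − b)/(a + b) = 1.065/3.065 = 0.3474, so ω = 2 arcsin(0.3474) ≈ 40.7°.

40.7°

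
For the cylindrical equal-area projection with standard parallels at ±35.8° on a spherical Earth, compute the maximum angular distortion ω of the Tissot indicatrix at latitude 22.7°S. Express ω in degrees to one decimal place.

14.7°

For cylindrical equal-area with standard parallel φ₀, h = cos φ / cos φ₀ and k = cos φ₀ / cos φ, so h·k = 1.
At 22.7°: h = 1.137, k = 0.8792; principal scales a = 1.137, b = 0.8792.
sin(ω/2) = (a − b)/(a + b) = 0.2583/2.017 = 0.1281, so ω = 2 arcsin(0.1281) ≈ 14.7°.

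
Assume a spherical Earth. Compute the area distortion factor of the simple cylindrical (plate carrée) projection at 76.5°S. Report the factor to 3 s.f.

4.28

Plate carrée maps x = Rλ, y = Rφ. The meridian scale is h = 1 and the parallel scale is k = 1/cos φ = sec φ.
Areal scale = h·k = 1 × sec φ; at 76.5°, h = 1.000, k = 4.284, so h·k = 4.284.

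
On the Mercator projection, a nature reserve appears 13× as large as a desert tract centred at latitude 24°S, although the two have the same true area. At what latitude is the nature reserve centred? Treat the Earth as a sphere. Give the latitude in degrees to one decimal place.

Mercator areal scale is sec²φ, so apparent-area ratio = sec²φ₁ / sec²φ₂ = cos²φ₂ / cos²φ₁.
cos²φ₂ / cos²φ₁ = 13  ⇒  cos φ₁ = cos 24° / √13 = 0.9135/3.606 = 0.2534.
φ₁ = arccos(0.2534) ≈ 75.3°.

75.3°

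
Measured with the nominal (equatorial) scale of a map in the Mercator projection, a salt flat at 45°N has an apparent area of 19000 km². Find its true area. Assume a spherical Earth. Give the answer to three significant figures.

9500 km²

Mercator is conformal, so the point scale is isotropic: h = k = sec φ = 1/cos φ.
Areal scale = k² = sec²φ = 1/cos²(45°) = 1/0.7071² = 2.000.
True area = apparent / (areal scale) = 19000 / 2.000 ≈ 9500 km².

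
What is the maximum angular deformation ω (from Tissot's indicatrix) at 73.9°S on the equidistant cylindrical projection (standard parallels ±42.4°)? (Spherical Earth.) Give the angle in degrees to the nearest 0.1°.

54.0°

With standard parallel φ₀ = 42.4°, the equirectangular projection gives x = Rλ cos φ₀, y = Rφ, so h = 1 and k = cos 42.4° / cos φ.
At 73.9°: h = 1.000, k = 2.663; principal scales a = 2.663, b = 1.000.
sin(ω/2) = (a − b)/(a + b) = 1.663/3.663 = 0.4540, so ω = 2 arcsin(0.4540) ≈ 54.0°.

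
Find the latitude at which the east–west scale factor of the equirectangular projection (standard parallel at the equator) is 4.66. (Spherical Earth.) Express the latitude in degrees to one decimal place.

77.6°

Plate carrée: h = 1, k = sec φ along parallels.
sec φ = 4.66  ⇒  cos φ = 0.2146  ⇒  φ ≈ 77.6°.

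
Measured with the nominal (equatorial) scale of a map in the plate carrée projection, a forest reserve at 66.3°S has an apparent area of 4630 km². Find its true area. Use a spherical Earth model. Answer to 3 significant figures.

1860 km²

For the equirectangular projection with φ₀ = 0 (plate carrée), h = 1 along meridians and k = sec φ along parallels.
Areal scale = h·k = 1 × sec φ; at 66.3°, h = 1.000, k = 2.488, so h·k = 2.488.
True area = apparent / (areal scale) = 4630 / 2.488 ≈ 1860 km².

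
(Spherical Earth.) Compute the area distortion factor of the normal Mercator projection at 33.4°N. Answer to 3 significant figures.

1.43

For Mercator, h = k = sec φ (a conformal cylindrical projection has a single point scale, 1/cos φ).
Areal scale = k² = sec²φ = 1/cos²(33.4°) = 1/0.8348² = 1.435.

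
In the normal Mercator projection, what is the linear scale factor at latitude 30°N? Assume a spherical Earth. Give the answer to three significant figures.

For Mercator, h = k = sec φ (a conformal cylindrical projection has a single point scale, 1/cos φ).
k = 1/cos 30° = 1/0.8660 = 1.155.

1.15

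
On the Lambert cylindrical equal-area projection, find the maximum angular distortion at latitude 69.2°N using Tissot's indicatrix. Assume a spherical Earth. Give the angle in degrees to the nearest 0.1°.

101.8°

The Lambert cylindrical equal-area projection is the cylindrical equal-area projection with its standard parallel at the equator (φ₀ = 0). A cylindrical equal-area projection with standard parallel φ₀ has meridian scale h = cos φ / cos φ₀ and parallel scale k = cos φ₀ / cos φ (so areas are preserved, h·k = 1).
At 69.2°: h = 0.3551, k = 2.816; principal scales a = 2.816, b = 0.3551.
sin(ω/2) = (a − b)/(a + b) = 2.461/3.171 = 0.7760, so ω = 2 arcsin(0.7760) ≈ 101.8°.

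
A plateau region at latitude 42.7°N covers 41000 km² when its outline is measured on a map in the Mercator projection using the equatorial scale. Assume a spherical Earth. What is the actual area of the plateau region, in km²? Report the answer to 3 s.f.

22100 km²

For Mercator, h = k = sec φ (a conformal cylindrical projection has a single point scale, 1/cos φ).
Areal scale = k² = sec²φ = 1/cos²(42.7°) = 1/0.7349² = 1.852.
True area = apparent / (areal scale) = 41000 / 1.852 ≈ 22100 km².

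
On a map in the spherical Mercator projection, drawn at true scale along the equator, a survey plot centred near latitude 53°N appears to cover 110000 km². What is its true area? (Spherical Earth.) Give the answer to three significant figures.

39800 km²

The Mercator projection is conformal; its linear scale factor is the same in every direction and equals sec φ = 1/cos φ.
Areal scale = k² = sec²φ = 1/cos²(53°) = 1/0.6018² = 2.761.
True area = apparent / (areal scale) = 110000 / 2.761 ≈ 39800 km².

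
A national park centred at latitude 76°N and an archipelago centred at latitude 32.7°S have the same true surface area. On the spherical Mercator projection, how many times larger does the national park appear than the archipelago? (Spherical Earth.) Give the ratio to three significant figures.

Mercator areal scale is sec²φ.
At 76°: sec²(76°) = 1/0.2419² = 17.09.
At 32.7°: sec²(32.7°) = 1/0.8415² = 1.412.
Ratio = 17.09/1.412 = cos²(32.7°)/cos²(76°) ≈ 12.1.

12.1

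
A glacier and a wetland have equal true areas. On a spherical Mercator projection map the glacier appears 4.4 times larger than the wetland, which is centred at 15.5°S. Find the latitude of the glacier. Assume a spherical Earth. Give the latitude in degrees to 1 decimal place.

62.7°

Mercator areal scale is sec²φ, so apparent-area ratio = sec²φ₁ / sec²φ₂ = cos²φ₂ / cos²φ₁.
cos²φ₂ / cos²φ₁ = 4.4  ⇒  cos φ₁ = cos 15.5° / √4.4 = 0.9636/2.098 = 0.4594.
φ₁ = arccos(0.4594) ≈ 62.7°.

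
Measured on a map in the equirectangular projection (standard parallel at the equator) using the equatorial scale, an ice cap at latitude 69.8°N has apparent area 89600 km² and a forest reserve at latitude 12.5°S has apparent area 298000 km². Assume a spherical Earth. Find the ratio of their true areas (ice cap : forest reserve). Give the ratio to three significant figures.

0.106

On the plate carrée, areal scale = h·k = 1 × sec φ, so true area = apparent × cos φ.
True area of ice cap: 89600 × cos(69.8°) = 89600 × 0.3453 = 30940 km².
True area of forest reserve: 298000 × cos(12.5°) = 298000 × 0.9763 = 290900 km².
Ratio = 30940 / 290900 ≈ 0.106.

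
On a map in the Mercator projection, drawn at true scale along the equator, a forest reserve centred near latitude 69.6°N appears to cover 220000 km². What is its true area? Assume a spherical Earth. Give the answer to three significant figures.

26700 km²

The Mercator projection is conformal; its linear scale factor is the same in every direction and equals sec φ = 1/cos φ.
Areal scale = k² = sec²φ = 1/cos²(69.6°) = 1/0.3486² = 8.230.
True area = apparent / (areal scale) = 220000 / 8.230 ≈ 26700 km².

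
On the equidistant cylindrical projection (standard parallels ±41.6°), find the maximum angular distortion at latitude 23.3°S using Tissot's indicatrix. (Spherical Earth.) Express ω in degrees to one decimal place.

The equidistant cylindrical projection with φ₀ = 41.6° has h = 1 (meridians true) and k = cos φ₀ / cos φ along parallels.
At 23.3°: h = 1.000, k = 0.8142; principal scales a = 1.000, b = 0.8142.
sin(ω/2) = (a − b)/(a + b) = 0.1858/1.814 = 0.1024, so ω = 2 arcsin(0.1024) ≈ 11.8°.

11.8°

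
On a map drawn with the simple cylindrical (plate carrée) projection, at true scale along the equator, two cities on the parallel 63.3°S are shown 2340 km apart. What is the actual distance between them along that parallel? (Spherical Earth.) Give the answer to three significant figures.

For the equirectangular projection with φ₀ = 0 (plate carrée), h = 1 along meridians and k = sec φ along parallels.
Along the parallel at 63.3°, map distances are exaggerated by k = sec 63.3° = 2.226.
True distance = 2340 / 2.226 = 2340 × cos 63.3° ≈ 1050 km.

1050 km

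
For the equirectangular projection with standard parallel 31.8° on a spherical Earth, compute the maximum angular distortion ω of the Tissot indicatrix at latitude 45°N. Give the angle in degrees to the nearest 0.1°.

10.5°

With standard parallel φ₀ = 31.8°, the equirectangular projection gives x = Rλ cos φ₀, y = Rφ, so h = 1 and k = cos 31.8° / cos φ.
At 45°: h = 1.000, k = 1.202; principal scales a = 1.202, b = 1.000.
sin(ω/2) = (a − b)/(a + b) = 0.2019/2.202 = 0.09171, so ω = 2 arcsin(0.09171) ≈ 10.5°.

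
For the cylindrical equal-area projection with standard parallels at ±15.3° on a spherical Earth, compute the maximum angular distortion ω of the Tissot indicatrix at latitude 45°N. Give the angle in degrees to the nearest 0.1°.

35.0°

A cylindrical equal-area projection with standard parallel φ₀ has meridian scale h = cos φ / cos φ₀ and parallel scale k = cos φ₀ / cos φ (so areas are preserved, h·k = 1).
At 45°: h = 0.7331, k = 1.364; principal scales a = 1.364, b = 0.7331.
sin(ω/2) = (a − b)/(a + b) = 0.6310/2.097 = 0.3009, so ω = 2 arcsin(0.3009) ≈ 35.0°.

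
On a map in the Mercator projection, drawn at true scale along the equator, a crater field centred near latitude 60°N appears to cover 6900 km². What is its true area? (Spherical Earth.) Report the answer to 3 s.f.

The Mercator projection is conformal; its linear scale factor is the same in every direction and equals sec φ = 1/cos φ.
Areal scale = k² = sec²φ = 1/cos²(60°) = 1/0.5000² = 4.000.
True area = apparent / (areal scale) = 6900 / 4.000 ≈ 1730 km².

1730 km²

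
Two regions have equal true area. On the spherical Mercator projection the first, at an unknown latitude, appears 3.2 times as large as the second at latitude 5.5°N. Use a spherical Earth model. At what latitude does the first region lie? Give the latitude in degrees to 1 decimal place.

56.2°

For equal true areas on Mercator, apparent areas scale as sec²φ, so the ratio is cos²φ₂ / cos²φ₁.
cos²φ₂ / cos²φ₁ = 3.2  ⇒  cos φ₁ = cos 5.5° / √3.2 = 0.9954/1.789 = 0.5564.
φ₁ = arccos(0.5564) ≈ 56.2°.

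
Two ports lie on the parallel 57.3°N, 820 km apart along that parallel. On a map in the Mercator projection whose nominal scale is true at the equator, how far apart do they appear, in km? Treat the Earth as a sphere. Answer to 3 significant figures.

The Mercator projection is conformal; its linear scale factor is the same in every direction and equals sec φ = 1/cos φ.
Along the parallel, k = sec 57.3° = 1/0.5402 = 1.851.
Map distance = 820 × 1.851 ≈ 1520 km.

1520 km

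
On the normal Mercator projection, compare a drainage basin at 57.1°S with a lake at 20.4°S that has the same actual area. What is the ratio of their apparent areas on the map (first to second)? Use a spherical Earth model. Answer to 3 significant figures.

2.98

On Mercator, area is exaggerated by sec²φ = 1/cos²φ.
At 57.1°: sec²(57.1°) = 1/0.5432² = 3.389.
At 20.4°: sec²(20.4°) = 1/0.9373² = 1.138.
Ratio = 3.389/1.138 = cos²(20.4°)/cos²(57.1°) ≈ 2.98.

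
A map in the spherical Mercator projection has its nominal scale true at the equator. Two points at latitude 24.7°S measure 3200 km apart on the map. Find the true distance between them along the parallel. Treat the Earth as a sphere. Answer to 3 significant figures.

2910 km

The Mercator projection is conformal; its linear scale factor is the same in every direction and equals sec φ = 1/cos φ.
Along the parallel at 24.7°, map distances are exaggerated by k = sec 24.7° = 1.101.
True distance = 3200 / 1.101 = 3200 × cos 24.7° ≈ 2910 km.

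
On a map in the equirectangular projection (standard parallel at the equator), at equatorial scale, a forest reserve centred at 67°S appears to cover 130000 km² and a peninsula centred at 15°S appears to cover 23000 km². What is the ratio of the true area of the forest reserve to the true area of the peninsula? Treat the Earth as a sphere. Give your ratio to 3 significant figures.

On the plate carrée, areal scale = h·k = 1 × sec φ, so true area = apparent × cos φ.
True area of forest reserve: 130000 × cos(67°) = 130000 × 0.3907 = 50800 km².
True area of peninsula: 23000 × cos(15°) = 23000 × 0.9659 = 22220 km².
Ratio = 50800 / 22220 ≈ 2.29.

2.29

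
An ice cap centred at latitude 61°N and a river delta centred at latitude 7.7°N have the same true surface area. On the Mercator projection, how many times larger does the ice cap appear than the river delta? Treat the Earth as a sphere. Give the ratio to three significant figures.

Mercator is conformal with k = sec φ, so areal scale = k² = sec²φ.
At 61°: sec²(61°) = 1/0.4848² = 4.255.
At 7.7°: sec²(7.7°) = 1/0.9910² = 1.018.
Ratio = 4.255/1.018 = cos²(7.7°)/cos²(61°) ≈ 4.18.

4.18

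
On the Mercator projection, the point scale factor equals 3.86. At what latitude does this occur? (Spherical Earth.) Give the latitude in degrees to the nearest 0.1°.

75.0°

Mercator scale is k = sec φ = 1/cos φ.
1/cos φ = 3.86  ⇒  cos φ = 0.2591  ⇒  φ = arccos(0.2591) ≈ 75.0°.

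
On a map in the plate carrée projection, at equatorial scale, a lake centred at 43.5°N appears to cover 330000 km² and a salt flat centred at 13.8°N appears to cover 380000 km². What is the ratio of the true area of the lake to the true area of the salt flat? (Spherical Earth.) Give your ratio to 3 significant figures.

0.649

On the plate carrée, areal scale = h·k = 1 × sec φ, so true area = apparent × cos φ.
True area of lake: 330000 × cos(43.5°) = 330000 × 0.7254 = 239400 km².
True area of salt flat: 380000 × cos(13.8°) = 380000 × 0.9711 = 369000 km².
Ratio = 239400 / 369000 ≈ 0.649.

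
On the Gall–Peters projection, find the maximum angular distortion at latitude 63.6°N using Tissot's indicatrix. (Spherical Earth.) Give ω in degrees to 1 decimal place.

Gall–Peters is a cylindrical equal-area projection with standard parallels at ±45°. For cylindrical equal-area with standard parallel φ₀, h = cos φ / cos φ₀ and k = cos φ₀ / cos φ, so h·k = 1.
At 63.6°: h = 0.6288, k = 1.590; principal scales a = 1.590, b = 0.6288.
sin(ω/2) = (a − b)/(a + b) = 0.9615/2.219 = 0.4333, so ω = 2 arcsin(0.4333) ≈ 51.4°.

51.4°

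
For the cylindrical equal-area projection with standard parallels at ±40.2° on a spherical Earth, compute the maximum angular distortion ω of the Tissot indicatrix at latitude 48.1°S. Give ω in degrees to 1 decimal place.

15.3°

For cylindrical equal-area with standard parallel φ₀, h = cos φ / cos φ₀ and k = cos φ₀ / cos φ, so h·k = 1.
At 48.1°: h = 0.8744, k = 1.144; principal scales a = 1.144, b = 0.8744.
sin(ω/2) = (a − b)/(a + b) = 0.2693/2.018 = 0.1335, so ω = 2 arcsin(0.1335) ≈ 15.3°.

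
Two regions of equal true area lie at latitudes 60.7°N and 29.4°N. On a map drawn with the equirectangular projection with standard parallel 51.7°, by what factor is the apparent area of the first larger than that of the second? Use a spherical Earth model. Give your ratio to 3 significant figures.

The equidistant cylindrical projection with φ₀ = 51.7° has h = 1 (meridians true) and k = cos φ₀ / cos φ along parallels.
Areal scale at 60.7°: h·k = 1.000 × 1.266 = 1.266.
Areal scale at 29.4°: h·k = 1.000 × 0.7114 = 0.7114.
Ratio = 1.266/0.7114 ≈ 1.78.

1.78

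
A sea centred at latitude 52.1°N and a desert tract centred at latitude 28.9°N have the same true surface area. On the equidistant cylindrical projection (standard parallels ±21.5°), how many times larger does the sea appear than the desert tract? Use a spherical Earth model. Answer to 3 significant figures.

In the equirectangular projection with standard parallel φ₀ = 21.5° (x = Rλ cos φ₀, y = Rφ), meridians are true-scale (h = 1) and the parallel scale is k = cos φ₀ / cos φ.
Areal scale at 52.1°: h·k = 1.000 × 1.515 = 1.515.
Areal scale at 28.9°: h·k = 1.000 × 1.063 = 1.063.
Ratio = 1.515/1.063 ≈ 1.43.

1.43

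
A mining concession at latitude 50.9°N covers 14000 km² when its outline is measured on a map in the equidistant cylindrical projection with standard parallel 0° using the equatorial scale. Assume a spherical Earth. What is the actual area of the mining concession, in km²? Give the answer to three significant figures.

Plate carrée maps x = Rλ, y = Rφ. The meridian scale is h = 1 and the parallel scale is k = 1/cos φ = sec φ.
Areal scale = h·k = 1 × sec φ; at 50.9°, h = 1.000, k = 1.586, so h·k = 1.586.
True area = apparent / (areal scale) = 14000 / 1.586 ≈ 8830 km².

8830 km²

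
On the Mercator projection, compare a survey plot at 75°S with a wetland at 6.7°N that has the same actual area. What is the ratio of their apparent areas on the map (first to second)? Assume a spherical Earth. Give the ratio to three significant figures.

14.7

On Mercator, area is exaggerated by sec²φ = 1/cos²φ.
At 75°: sec²(75°) = 1/0.2588² = 14.93.
At 6.7°: sec²(6.7°) = 1/0.9932² = 1.014.
Ratio = 14.93/1.014 = cos²(6.7°)/cos²(75°) ≈ 14.7.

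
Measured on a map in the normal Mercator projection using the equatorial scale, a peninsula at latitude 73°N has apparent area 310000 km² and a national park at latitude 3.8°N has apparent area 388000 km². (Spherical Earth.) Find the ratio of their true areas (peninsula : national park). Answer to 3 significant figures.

0.0686

Mercator's areal exaggeration is sec²φ; hence true area = (apparent area) · cos²φ.
True area of peninsula: 310000 × cos²(73°) = 310000 × 0.08548 = 26500 km².
True area of national park: 388000 × cos²(3.8°) = 388000 × 0.9956 = 386300 km².
Ratio = 26500 / 386300 ≈ 0.0686.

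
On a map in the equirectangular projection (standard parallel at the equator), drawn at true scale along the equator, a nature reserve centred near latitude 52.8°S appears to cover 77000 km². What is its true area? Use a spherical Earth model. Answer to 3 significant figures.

46600 km²

Plate carrée maps x = Rλ, y = Rφ. The meridian scale is h = 1 and the parallel scale is k = 1/cos φ = sec φ.
Areal scale = h·k = 1 × sec φ; at 52.8°, h = 1.000, k = 1.654, so h·k = 1.654.
True area = apparent / (areal scale) = 77000 / 1.654 ≈ 46600 km².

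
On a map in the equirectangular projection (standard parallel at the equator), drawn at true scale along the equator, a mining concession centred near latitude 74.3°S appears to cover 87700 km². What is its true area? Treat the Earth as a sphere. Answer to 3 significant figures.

23700 km²

For the equirectangular projection with φ₀ = 0 (plate carrée), h = 1 along meridians and k = sec φ along parallels.
Areal scale = h·k = 1 × sec φ; at 74.3°, h = 1.000, k = 3.695, so h·k = 3.695.
True area = apparent / (areal scale) = 87700 / 3.695 ≈ 23700 km².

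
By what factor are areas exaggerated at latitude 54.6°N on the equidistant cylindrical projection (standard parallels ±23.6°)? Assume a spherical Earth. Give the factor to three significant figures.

1.58

The equidistant cylindrical projection with φ₀ = 23.6° has h = 1 (meridians true) and k = cos φ₀ / cos φ along parallels.
Areal scale = h·k = 1 × cos φ₀ / cos φ; at 54.6°, h = 1.000, k = 1.582, so h·k = 1.582.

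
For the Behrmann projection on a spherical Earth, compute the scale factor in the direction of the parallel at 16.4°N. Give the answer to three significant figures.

0.903

The Behrmann projection is cylindrical equal-area with φ₀ = 30°. Cylindrical equal-area (φ₀ = 30°): h = cos φ / cos 30° along meridians, k = cos 30° / cos φ along parallels; h·k = 1.
k = cos 30° / cos 16.4° = 0.8660/0.9593 = 0.9028.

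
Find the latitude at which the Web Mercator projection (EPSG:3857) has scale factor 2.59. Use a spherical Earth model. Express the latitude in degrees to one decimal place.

67.3°

Mercator scale is k = sec φ = 1/cos φ.
1/cos φ = 2.59  ⇒  cos φ = 0.3861  ⇒  φ = arccos(0.3861) ≈ 67.3°.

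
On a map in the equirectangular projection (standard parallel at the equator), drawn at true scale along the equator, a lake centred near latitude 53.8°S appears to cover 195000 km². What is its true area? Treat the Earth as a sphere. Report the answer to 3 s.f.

115000 km²

For the equirectangular projection with φ₀ = 0 (plate carrée), h = 1 along meridians and k = sec φ along parallels.
Areal scale = h·k = 1 × sec φ; at 53.8°, h = 1.000, k = 1.693, so h·k = 1.693.
True area = apparent / (areal scale) = 195000 / 1.693 ≈ 115000 km².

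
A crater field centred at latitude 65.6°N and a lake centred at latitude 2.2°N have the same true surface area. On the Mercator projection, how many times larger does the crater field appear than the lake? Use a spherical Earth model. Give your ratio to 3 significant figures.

5.85

Mercator areal scale is sec²φ.
At 65.6°: sec²(65.6°) = 1/0.4131² = 5.860.
At 2.2°: sec²(2.2°) = 1/0.9993² = 1.001.
Ratio = 5.860/1.001 = cos²(2.2°)/cos²(65.6°) ≈ 5.85.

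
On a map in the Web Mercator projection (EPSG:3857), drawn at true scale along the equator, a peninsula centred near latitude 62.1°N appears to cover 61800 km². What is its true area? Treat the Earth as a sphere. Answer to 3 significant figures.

Mercator is conformal, so the point scale is isotropic: h = k = sec φ = 1/cos φ.
Areal scale = k² = sec²φ = 1/cos²(62.1°) = 1/0.4679² = 4.567.
True area = apparent / (areal scale) = 61800 / 4.567 ≈ 13500 km².

13500 km²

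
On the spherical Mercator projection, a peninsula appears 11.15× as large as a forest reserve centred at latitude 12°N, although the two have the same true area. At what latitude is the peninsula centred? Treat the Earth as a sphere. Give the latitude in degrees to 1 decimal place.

73.0°

On Mercator, (apparent₁)/(apparent₂) = sec²φ₁ / sec²φ₂ when true areas are equal.
cos²φ₂ / cos²φ₁ = 11.15  ⇒  cos φ₁ = cos 12° / √11.15 = 0.9781/3.339 = 0.2929.
φ₁ = arccos(0.2929) ≈ 73.0°.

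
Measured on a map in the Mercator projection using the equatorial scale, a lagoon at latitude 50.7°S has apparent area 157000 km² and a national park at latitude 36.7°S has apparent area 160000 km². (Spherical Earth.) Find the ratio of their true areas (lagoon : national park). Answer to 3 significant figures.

On Mercator the areal scale is sec²φ, so true area = apparent × cos²φ.
True area of lagoon: 157000 × cos²(50.7°) = 157000 × 0.4012 = 62980 km².
True area of national park: 160000 × cos²(36.7°) = 160000 × 0.6428 = 102900 km².
Ratio = 62980 / 102900 ≈ 0.612.

0.612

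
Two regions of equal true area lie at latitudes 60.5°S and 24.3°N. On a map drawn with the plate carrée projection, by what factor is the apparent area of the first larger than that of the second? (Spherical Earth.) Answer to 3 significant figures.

Plate carrée maps x = Rλ, y = Rφ. The meridian scale is h = 1 and the parallel scale is k = 1/cos φ = sec φ.
Areal scale at 60.5°: h·k = 1.000 × 2.031 = 2.031.
Areal scale at 24.3°: h·k = 1.000 × 1.097 = 1.097.
Ratio = 2.031/1.097 ≈ 1.85.

1.85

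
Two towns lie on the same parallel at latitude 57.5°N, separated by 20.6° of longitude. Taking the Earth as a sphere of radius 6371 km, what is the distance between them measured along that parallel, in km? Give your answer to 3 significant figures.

1230 km

Arc length along a parallel = R cos φ · Δλ (with Δλ in radians).
= 6371 × cos 57.5° × (20.6° × π/180) = 6371 × 0.5373 × 0.3595 ≈ 1230 km.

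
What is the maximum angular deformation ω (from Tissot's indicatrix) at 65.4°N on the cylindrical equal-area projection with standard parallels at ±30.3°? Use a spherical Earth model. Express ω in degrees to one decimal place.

77.0°

A cylindrical equal-area projection with standard parallel φ₀ has meridian scale h = cos φ / cos φ₀ and parallel scale k = cos φ₀ / cos φ (so areas are preserved, h·k = 1).
At 65.4°: h = 0.4821, k = 2.074; principal scales a = 2.074, b = 0.4821.
sin(ω/2) = (a − b)/(a + b) = 1.592/2.556 = 0.6228, so ω = 2 arcsin(0.6228) ≈ 77.0°.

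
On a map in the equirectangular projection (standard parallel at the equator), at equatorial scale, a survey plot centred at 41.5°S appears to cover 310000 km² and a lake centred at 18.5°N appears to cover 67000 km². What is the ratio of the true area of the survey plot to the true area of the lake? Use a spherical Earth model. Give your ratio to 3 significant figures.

3.65

On the plate carrée, areal scale = h·k = 1 × sec φ, so true area = apparent × cos φ.
True area of survey plot: 310000 × cos(41.5°) = 310000 × 0.7490 = 232200 km².
True area of lake: 67000 × cos(18.5°) = 67000 × 0.9483 = 63540 km².
Ratio = 232200 / 63540 ≈ 3.65.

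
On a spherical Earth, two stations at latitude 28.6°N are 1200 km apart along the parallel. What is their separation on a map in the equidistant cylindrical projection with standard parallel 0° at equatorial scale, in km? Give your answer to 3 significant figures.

1370 km

For the equirectangular projection with φ₀ = 0 (plate carrée), h = 1 along meridians and k = sec φ along parallels.
Along the parallel, k = sec 28.6° = 1/0.8780 = 1.139.
Map distance = 1200 × 1.139 ≈ 1370 km.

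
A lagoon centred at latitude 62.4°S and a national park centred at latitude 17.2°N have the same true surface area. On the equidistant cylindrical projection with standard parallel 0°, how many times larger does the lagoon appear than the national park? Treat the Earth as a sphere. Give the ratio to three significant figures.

For the equirectangular projection with φ₀ = 0 (plate carrée), h = 1 along meridians and k = sec φ along parallels.
Areal scale at 62.4°: h·k = 1.000 × 2.158 = 2.158.
Areal scale at 17.2°: h·k = 1.000 × 1.047 = 1.047.
Ratio = 2.158/1.047 ≈ 2.06.

2.06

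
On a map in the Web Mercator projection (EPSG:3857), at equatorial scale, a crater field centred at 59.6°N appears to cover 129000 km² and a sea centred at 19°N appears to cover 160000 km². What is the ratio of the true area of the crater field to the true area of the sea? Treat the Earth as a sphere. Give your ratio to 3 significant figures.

0.231

Mercator's areal exaggeration is sec²φ; hence true area = (apparent area) · cos²φ.
True area of crater field: 129000 × cos²(59.6°) = 129000 × 0.2561 = 33030 km².
True area of sea: 160000 × cos²(19°) = 160000 × 0.8940 = 143000 km².
Ratio = 33030 / 143000 ≈ 0.231.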